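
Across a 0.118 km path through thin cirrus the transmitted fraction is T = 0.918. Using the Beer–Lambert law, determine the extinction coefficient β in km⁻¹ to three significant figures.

0.725 km⁻¹

Beer–Lambert: T = exp(−βL) ⇒ β = −ln(T)/L = −ln(0.918)/0.118 = 0.0856/0.118 = 0.7251 km⁻¹.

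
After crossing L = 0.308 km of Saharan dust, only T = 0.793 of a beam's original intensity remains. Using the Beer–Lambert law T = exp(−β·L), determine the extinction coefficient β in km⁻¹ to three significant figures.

0.753 km⁻¹

Beer–Lambert: T = exp(−βL) ⇒ β = −ln(T)/L = −ln(0.793)/0.308 = 0.2319/0.308 = 0.753 km⁻¹.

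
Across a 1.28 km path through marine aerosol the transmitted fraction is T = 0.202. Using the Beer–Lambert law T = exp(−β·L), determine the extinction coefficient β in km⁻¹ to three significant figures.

1.25 km⁻¹

Beer–Lambert: T = exp(−βL) ⇒ β = −ln(T)/L = −ln(0.202)/1.28 = 1.5995/1.28 = 1.25 km⁻¹.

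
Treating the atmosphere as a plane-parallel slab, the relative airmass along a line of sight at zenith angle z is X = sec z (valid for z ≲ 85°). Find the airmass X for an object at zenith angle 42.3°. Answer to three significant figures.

1.35

X = sec z = 1/cos 42.3° = 1/0.7396 = 1.3520.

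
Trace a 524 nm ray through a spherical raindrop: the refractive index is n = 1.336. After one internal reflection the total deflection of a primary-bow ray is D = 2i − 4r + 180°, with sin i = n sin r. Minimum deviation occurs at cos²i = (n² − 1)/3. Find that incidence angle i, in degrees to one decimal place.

cos²i = (1.336² − 1)/3 = (1.78490 − 1)/3 = 0.26163.
cos i = 0.51150, so i = 59.236°.

59.2°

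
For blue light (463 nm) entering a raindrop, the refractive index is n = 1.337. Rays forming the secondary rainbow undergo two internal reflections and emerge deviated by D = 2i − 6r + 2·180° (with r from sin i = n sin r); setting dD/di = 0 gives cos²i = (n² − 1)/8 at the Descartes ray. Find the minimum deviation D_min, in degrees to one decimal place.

231.9°

cos²i = (1.78757 − 1)/8 = 0.09845; i = arccos(0.31376) = 71.714°.
sin r = sin 71.714°/1.337 = 0.71017; r = 45.249°.
D_min = 2·71.714° − 6·45.249° + 360° = 231.934°.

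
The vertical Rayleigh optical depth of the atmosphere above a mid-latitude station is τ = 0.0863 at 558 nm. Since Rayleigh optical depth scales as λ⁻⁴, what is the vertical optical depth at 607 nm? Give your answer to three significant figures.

τ(607 nm) = τ(558 nm) × (558/607)⁴ = 0.0863 × (0.9193)⁴ = 0.0863 × 0.7141 = 0.0616.

0.0616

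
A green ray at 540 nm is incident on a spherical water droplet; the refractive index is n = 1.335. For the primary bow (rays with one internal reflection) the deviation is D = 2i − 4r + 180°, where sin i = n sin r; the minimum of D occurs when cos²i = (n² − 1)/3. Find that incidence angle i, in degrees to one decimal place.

cos²i = (1.335² − 1)/3 = (1.78222 − 1)/3 = 0.26074.
cos i = 0.51063, so i = 59.294°.

59.3°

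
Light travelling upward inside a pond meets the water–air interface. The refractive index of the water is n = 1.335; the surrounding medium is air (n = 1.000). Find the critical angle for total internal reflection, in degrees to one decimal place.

sin θ_c = n_air / n = 1.000 / 1.335 = 0.7491.
θ_c = arcsin(0.7491) = 48.51°.

48.5°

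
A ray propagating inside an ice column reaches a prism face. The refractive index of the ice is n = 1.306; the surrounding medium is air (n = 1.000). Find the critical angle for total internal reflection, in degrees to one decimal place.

50.0°

sin θ_c = n_air / n = 1.000 / 1.306 = 0.7657.
θ_c = arcsin(0.7657) = 49.97°.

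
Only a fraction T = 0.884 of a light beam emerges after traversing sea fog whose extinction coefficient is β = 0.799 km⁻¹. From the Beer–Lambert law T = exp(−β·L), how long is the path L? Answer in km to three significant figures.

Beer–Lambert: T = exp(−βL) ⇒ L = −ln(T)/β = −ln(0.884)/0.799 = 0.1233/0.799 = 0.1543 km.

0.154 km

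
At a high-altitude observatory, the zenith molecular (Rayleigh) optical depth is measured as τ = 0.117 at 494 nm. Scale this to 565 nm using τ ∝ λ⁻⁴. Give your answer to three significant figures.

τ(565 nm) = τ(494 nm) × (494/565)⁴ = 0.117 × (0.8743)⁴ = 0.117 × 0.5844 = 0.0684.

0.0684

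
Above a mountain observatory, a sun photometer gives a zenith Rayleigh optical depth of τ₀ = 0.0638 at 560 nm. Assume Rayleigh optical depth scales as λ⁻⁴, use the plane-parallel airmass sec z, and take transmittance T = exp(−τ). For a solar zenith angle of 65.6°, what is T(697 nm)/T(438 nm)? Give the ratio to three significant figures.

Airmass: sec 65.6° = 2.4207.
τ(697 nm) = 0.0638 × (560/697)⁴ × 2.4207 = 0.0638 × 0.4167 × 2.4207 = 0.0644.
τ(438 nm) = 0.0638 × (560/438)⁴ × 2.4207 = 0.0638 × 2.6721 × 2.4207 = 0.4127.
T(697)/T(438) = exp(τ_B − τ_A) = exp(0.3483) = 1.4167.

1.42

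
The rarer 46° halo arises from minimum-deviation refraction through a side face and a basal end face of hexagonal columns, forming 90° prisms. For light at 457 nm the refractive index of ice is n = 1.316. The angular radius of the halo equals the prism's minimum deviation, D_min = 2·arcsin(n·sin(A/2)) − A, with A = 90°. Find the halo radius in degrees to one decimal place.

n·sin(A/2) = 1.316 × sin 45° = 1.316 × 0.7071 = 0.9306.
D_min = 2·arcsin(0.9306) − 90° = 2 × 68.521° − 90° = 47.042°.

47.0°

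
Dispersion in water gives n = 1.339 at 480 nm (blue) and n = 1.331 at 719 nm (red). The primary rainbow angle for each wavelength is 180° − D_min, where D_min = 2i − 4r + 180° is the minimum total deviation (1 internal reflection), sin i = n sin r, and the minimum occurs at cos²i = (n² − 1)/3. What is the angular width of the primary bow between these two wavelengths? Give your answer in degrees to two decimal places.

At 480 nm (n = 1.339): cos²i = 0.26431 → i = 59.062°, r = 39.834°, D_min = 138.786°, rainbow angle = 41.214°.
At 719 nm (n = 1.331): cos²i = 0.25719 → i = 59.527°, r = 40.356°, D_min = 137.630°, rainbow angle = 42.370°.
Angular width = |41.214° − 42.370°| = 1.156°.

1.16°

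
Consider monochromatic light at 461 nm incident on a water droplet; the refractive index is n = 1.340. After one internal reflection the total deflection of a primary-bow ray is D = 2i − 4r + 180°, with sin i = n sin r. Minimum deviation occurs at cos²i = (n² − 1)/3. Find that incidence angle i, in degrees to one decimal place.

59.0°

cos²i = (1.340² − 1)/3 = (1.79560 − 1)/3 = 0.26520.
cos i = 0.51498, so i = 59.004°.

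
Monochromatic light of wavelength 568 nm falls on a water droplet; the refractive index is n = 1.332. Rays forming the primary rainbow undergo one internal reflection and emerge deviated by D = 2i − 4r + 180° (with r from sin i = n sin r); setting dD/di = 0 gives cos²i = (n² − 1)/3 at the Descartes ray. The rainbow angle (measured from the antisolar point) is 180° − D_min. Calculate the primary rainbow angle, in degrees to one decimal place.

42.2°

cos²i = (1.77422 − 1)/3 = 0.25807; i = arccos(0.50801) = 59.469°.
sin r = sin 59.469°/1.332 = 0.64666; r = 40.290°.
D_min = 2·59.469° − 4·40.290° + 180° = 137.776°.
Rainbow angle = 180° − D_min = 42.224°.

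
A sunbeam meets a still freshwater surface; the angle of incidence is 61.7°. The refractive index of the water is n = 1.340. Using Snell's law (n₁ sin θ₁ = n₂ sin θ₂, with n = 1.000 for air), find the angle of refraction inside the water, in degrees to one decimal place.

41.1°

Snell: sin θ_r = sin θ_i / n = sin 61.7° / 1.340 = 0.8805 / 1.340 = 0.6571.
θ_r = arcsin(0.6571) = 41.08°.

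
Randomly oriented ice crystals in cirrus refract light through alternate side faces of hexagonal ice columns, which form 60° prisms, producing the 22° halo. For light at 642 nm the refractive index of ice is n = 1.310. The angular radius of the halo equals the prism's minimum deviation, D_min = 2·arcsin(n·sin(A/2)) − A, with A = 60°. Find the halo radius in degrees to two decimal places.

21.84°

n·sin(A/2) = 1.310 × sin 30° = 1.310 × 0.5000 = 0.6550.
D_min = 2·arcsin(0.6550) − 60° = 2 × 40.920° − 60° = 21.839°.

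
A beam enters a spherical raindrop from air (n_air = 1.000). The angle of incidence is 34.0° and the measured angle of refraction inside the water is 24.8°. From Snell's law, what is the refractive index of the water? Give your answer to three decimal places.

n = sin θ_i / sin θ_r = sin 34.0° / sin 24.8° = 0.5592 / 0.4195 = 1.3332.

1.333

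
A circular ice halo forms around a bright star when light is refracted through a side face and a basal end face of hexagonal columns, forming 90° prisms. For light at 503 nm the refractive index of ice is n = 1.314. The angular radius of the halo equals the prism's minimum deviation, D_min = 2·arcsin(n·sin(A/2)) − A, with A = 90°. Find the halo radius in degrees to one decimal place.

n·sin(A/2) = 1.314 × sin 45° = 1.314 × 0.7071 = 0.9291.
D_min = 2·arcsin(0.9291) − 90° = 2 × 68.301° − 90° = 46.602°.

46.6°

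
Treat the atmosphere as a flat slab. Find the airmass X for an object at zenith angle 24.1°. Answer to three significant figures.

1.10

X = sec z = 1/cos 24.1° = 1/0.9128 = 1.0955.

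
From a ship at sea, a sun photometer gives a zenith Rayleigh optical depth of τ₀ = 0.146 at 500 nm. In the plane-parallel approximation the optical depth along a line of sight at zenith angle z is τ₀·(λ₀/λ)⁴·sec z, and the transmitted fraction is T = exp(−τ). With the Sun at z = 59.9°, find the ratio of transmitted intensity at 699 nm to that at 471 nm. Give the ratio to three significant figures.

Airmass: sec 59.9° = 1.9940.
τ(699 nm) = 0.146 × (500/699)⁴ × 1.9940 = 0.146 × 0.2618 × 1.9940 = 0.0762.
τ(471 nm) = 0.146 × (500/471)⁴ × 1.9940 = 0.146 × 1.2700 × 1.9940 = 0.3697.
T(699)/T(471) = exp(τ_B − τ_A) = exp(0.2935) = 1.3411.

1.34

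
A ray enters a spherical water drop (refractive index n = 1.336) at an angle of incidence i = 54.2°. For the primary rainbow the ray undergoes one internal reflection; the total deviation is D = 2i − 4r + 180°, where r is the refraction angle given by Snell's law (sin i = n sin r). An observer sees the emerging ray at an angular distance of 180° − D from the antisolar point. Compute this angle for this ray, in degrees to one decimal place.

41.1°

sin r = sin 54.2° / 1.336 = 0.8111/1.336 = 0.6071; r = 37.38°.
D = 2·54.2° − 4·37.38° + 180° = 108.40° − 149.52° + 180° = 138.88°.
Angle from antisolar point = 180° − D = 41.12°.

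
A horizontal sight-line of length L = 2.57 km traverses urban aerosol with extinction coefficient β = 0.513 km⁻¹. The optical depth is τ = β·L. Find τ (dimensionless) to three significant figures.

τ = β·L = 0.513 × 2.57 = 1.3184.

1.32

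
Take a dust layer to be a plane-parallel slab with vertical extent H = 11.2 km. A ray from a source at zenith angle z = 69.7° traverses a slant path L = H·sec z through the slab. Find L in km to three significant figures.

sec z = 1/cos 69.7° = 2.8824.
L = 11.2 × 2.8824 = 32.283 km.

32.3 km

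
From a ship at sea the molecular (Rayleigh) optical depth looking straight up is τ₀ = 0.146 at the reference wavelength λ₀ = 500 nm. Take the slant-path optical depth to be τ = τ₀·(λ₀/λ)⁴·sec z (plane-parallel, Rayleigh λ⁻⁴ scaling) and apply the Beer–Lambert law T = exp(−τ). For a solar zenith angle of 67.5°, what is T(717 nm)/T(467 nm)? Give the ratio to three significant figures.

Airmass: sec 67.5° = 2.6131.
τ(717 nm) = 0.146 × (500/717)⁴ × 2.6131 = 0.146 × 0.2365 × 2.6131 = 0.0902.
τ(467 nm) = 0.146 × (500/467)⁴ × 2.6131 = 0.146 × 1.3141 × 2.6131 = 0.5013.
T(717)/T(467) = exp(τ_B − τ_A) = exp(0.4111) = 1.5085.

1.51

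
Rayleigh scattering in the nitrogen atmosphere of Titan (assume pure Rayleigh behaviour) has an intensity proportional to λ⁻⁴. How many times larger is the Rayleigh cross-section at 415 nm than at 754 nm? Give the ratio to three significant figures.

Rayleigh scattering ∝ λ⁻⁴, so the ratio of coefficients is the inverse fourth power of the wavelength ratio.
σ(415)/σ(754) = (754/415)⁴ = (1.8169)⁴ = 10.9.

10.9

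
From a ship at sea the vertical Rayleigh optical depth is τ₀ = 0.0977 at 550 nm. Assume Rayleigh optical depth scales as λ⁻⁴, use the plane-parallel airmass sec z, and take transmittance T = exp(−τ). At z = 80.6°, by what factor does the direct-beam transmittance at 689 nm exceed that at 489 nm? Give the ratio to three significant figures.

2.04

Airmass: sec 80.6° = 6.1227.
τ(689 nm) = 0.0977 × (550/689)⁴ × 6.1227 = 0.0977 × 0.4060 × 6.1227 = 0.2429.
τ(489 nm) = 0.0977 × (550/489)⁴ × 6.1227 = 0.0977 × 1.6004 × 6.1227 = 0.9573.
T(689)/T(489) = exp(τ_B − τ_A) = exp(0.7144) = 2.0430.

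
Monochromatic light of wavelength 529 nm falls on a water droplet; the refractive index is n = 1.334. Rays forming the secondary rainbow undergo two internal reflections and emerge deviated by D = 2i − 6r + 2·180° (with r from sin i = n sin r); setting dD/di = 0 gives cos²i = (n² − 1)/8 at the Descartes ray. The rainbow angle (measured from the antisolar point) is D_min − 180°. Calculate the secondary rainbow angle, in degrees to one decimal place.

cos²i = (1.77956 − 1)/8 = 0.09744; i = arccos(0.31216) = 71.810°.
sin r = sin 71.810°/1.334 = 0.71217; r = 45.411°.
D_min = 2·71.810° − 6·45.411° + 360° = 231.153°.
Rainbow angle = D_min − 180° = 51.153°.

51.2°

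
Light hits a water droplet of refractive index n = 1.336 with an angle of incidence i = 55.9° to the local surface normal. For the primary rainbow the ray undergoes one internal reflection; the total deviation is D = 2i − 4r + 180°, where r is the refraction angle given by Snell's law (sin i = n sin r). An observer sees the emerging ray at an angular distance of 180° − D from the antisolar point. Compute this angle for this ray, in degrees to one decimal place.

sin r = sin 55.9° / 1.336 = 0.8281/1.336 = 0.6198; r = 38.30°.
D = 2·55.9° − 4·38.30° + 180° = 111.80° − 153.21° + 180° = 138.59°.
Angle from antisolar point = 180° − D = 41.41°.

41.4°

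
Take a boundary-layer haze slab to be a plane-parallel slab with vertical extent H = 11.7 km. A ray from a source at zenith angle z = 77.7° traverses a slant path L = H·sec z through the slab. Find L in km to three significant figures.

sec z = 1/cos 77.7° = 4.6942.
L = 11.7 × 4.6942 = 54.922 km.

54.9 km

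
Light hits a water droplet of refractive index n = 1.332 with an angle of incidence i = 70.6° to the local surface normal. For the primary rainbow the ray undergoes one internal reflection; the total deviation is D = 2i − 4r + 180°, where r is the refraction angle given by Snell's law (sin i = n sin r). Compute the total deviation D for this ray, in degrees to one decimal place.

140.9°

sin r = sin 70.6° / 1.332 = 0.9432/1.332 = 0.7081; r = 45.08°.
D = 2·70.6° − 4·45.08° + 180° = 141.20° − 180.33° + 180° = 140.87°.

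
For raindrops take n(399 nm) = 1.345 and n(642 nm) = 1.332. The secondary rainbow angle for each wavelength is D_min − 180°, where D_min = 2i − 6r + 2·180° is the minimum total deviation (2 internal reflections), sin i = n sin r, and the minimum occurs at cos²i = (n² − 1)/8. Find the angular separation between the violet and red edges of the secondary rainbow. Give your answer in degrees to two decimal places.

At 399 nm (n = 1.345): cos²i = 0.10113 → i = 71.458°, r = 44.821°, D_min = 233.987°, rainbow angle = 53.987°.
At 642 nm (n = 1.332): cos²i = 0.09678 → i = 71.875°, r = 45.520°, D_min = 230.628°, rainbow angle = 50.628°.
Angular width = |53.987° − 50.628°| = 3.359°.

3.36°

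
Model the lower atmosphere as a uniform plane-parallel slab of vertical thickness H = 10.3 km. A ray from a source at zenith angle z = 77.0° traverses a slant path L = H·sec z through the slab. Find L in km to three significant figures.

45.8 km

sec z = 1/cos 77.0° = 4.4454.
L = 10.3 × 4.4454 = 45.788 km.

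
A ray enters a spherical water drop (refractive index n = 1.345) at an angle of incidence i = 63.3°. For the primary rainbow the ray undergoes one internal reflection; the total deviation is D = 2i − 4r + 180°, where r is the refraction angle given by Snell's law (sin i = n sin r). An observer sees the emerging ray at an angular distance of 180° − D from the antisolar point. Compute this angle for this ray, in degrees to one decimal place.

39.9°

sin r = sin 63.3° / 1.345 = 0.8934/1.345 = 0.6642; r = 41.62°.
D = 2·63.3° − 4·41.62° + 180° = 126.60° − 166.49° + 180° = 140.11°.
Angle from antisolar point = 180° − D = 39.89°.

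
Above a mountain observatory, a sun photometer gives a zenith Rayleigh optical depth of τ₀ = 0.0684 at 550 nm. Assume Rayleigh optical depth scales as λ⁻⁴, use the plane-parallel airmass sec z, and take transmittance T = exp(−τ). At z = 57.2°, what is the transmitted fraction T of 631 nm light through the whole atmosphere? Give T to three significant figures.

sec 57.2° = 1.8460.
τ = 0.0684 × (550/631)⁴ × 1.8460 = 0.0684 × 0.5772 × 1.8460 = 0.0729.
T = exp(−0.0729) = 0.9297.

0.930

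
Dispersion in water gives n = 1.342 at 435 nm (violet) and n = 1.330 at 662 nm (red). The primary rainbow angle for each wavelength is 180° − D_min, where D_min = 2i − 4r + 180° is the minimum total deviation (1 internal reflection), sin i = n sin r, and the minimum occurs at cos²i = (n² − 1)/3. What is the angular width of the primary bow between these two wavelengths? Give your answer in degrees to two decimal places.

At 435 nm (n = 1.342): cos²i = 0.26699 → i = 58.888°, r = 39.641°, D_min = 139.213°, rainbow angle = 40.787°.
At 662 nm (n = 1.330): cos²i = 0.25630 → i = 59.585°, r = 40.422°, D_min = 137.484°, rainbow angle = 42.516°.
Angular width = |40.787° − 42.516°| = 1.729°.

1.73°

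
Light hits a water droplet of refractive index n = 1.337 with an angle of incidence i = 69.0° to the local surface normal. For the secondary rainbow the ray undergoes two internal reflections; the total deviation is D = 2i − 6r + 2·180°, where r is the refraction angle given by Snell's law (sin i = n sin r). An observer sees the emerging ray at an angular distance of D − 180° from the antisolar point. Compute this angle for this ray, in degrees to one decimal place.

sin r = sin 69.0° / 1.337 = 0.9336/1.337 = 0.6983; r = 44.29°.
D = 2·69.0° − 6·44.29° + 2·180° = 138.00° − 265.73° + 360° = 232.27°.
Angle from antisolar point = D − 180° = 52.27°.

52.3°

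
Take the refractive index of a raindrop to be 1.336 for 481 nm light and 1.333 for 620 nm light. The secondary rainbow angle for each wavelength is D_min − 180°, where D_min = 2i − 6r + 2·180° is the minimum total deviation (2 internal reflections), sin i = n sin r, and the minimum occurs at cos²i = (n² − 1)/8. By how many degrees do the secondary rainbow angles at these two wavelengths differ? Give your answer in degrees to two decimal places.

0.78°

At 481 nm (n = 1.336): cos²i = 0.09811 → i = 71.746°, r = 45.303°, D_min = 231.674°, rainbow angle = 51.674°.
At 620 nm (n = 1.333): cos²i = 0.09711 → i = 71.843°, r = 45.466°, D_min = 230.891°, rainbow angle = 50.891°.
Angular width = |51.674° − 50.891°| = 0.783°.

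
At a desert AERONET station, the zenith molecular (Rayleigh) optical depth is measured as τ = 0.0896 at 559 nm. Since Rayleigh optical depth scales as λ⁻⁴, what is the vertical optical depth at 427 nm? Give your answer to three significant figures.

0.263

τ(427 nm) = τ(559 nm) × (559/427)⁴ = 0.0896 × (1.3091)⁴ = 0.0896 × 2.9372 = 0.2632.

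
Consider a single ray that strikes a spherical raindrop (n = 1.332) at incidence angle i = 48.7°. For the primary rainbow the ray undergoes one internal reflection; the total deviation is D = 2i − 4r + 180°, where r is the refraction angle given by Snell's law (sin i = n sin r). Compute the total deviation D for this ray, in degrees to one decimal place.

140.1°

sin r = sin 48.7° / 1.332 = 0.7513/1.332 = 0.5640; r = 34.33°.
D = 2·48.7° − 4·34.33° + 180° = 97.40° − 137.33° + 180° = 140.07°.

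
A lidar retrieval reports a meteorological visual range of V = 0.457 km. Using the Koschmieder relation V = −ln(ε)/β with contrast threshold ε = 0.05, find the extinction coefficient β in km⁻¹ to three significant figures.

β = −ln(0.05) / V = 2.996 / 0.457 = 6.5552 km⁻¹.

6.56 km⁻¹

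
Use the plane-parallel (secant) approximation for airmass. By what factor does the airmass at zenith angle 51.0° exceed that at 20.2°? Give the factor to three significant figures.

X(51.0°)/X(20.2°) = sec 51.0° / sec 20.2° = cos 20.2° / cos 51.0° = 0.9385/0.6293 = 1.4913.

1.49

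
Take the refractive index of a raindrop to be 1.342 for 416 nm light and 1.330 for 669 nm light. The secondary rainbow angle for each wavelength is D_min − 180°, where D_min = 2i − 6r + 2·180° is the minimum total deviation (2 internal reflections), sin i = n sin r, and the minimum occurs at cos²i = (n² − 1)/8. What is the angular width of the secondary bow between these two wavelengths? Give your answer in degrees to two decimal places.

At 416 nm (n = 1.342): cos²i = 0.10012 → i = 71.554°, r = 44.981°, D_min = 233.222°, rainbow angle = 53.222°.
At 669 nm (n = 1.330): cos²i = 0.09611 → i = 71.940°, r = 45.630°, D_min = 230.101°, rainbow angle = 50.101°.
Angular width = |53.222° − 50.101°| = 3.121°.

3.12°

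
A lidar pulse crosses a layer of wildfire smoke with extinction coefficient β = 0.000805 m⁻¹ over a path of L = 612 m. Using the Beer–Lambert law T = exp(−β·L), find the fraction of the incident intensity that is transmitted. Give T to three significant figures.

τ = β·L = 0.000805 × 612 = 0.4927.
T = exp(−0.4927) = 0.6110.

0.611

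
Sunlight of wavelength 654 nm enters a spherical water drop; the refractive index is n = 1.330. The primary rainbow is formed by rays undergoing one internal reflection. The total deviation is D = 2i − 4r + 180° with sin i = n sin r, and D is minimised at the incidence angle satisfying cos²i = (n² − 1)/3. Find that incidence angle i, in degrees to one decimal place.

59.6°

cos²i = (1.330² − 1)/3 = (1.76890 − 1)/3 = 0.25630.
cos i = 0.50626, so i = 59.585°.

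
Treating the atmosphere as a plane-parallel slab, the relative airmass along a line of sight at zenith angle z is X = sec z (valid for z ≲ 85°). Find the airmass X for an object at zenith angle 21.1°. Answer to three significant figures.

X = sec z = 1/cos 21.1° = 1/0.9330 = 1.0719.

1.07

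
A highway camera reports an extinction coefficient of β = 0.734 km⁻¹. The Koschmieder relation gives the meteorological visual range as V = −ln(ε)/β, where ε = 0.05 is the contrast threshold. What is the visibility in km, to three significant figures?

4.08 km

V = −ln(0.05) / 0.734 = 2.996 / 0.734 = 4.0814 km.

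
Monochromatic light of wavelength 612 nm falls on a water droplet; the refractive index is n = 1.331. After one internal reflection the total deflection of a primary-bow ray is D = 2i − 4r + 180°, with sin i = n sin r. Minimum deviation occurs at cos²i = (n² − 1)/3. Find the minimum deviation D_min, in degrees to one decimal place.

cos²i = (1.77156 − 1)/3 = 0.25719; i = arccos(0.50714) = 59.527°.
sin r = sin 59.527°/1.331 = 0.64753; r = 40.356°.
D_min = 2·59.527° − 4·40.356° + 180° = 137.630°.

137.6°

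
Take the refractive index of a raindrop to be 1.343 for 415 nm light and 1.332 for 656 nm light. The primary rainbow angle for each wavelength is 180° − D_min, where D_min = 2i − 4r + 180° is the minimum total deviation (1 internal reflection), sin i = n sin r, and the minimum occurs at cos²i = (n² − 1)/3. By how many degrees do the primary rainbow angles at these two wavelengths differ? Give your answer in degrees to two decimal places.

1.58°

At 415 nm (n = 1.343): cos²i = 0.26788 → i = 58.830°, r = 39.577°, D_min = 139.354°, rainbow angle = 40.646°.
At 656 nm (n = 1.332): cos²i = 0.25807 → i = 59.469°, r = 40.290°, D_min = 137.776°, rainbow angle = 42.224°.
Angular width = |40.646° − 42.224°| = 1.578°.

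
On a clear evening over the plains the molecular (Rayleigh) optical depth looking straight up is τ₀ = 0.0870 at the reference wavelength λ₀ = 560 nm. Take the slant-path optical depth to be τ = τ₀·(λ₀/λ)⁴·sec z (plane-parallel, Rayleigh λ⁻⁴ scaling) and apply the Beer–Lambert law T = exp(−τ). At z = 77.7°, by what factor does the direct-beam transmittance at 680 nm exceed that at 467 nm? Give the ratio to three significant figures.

1.93

Airmass: sec 77.7° = 4.6942.
τ(680 nm) = 0.0870 × (560/680)⁴ × 4.6942 = 0.0870 × 0.4600 × 4.6942 = 0.1878.
τ(467 nm) = 0.0870 × (560/467)⁴ × 4.6942 = 0.0870 × 2.0677 × 4.6942 = 0.8444.
T(680)/T(467) = exp(τ_B − τ_A) = exp(0.6566) = 1.9282.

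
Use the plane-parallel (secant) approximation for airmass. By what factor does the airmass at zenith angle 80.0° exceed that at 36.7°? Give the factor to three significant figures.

4.62

X(80.0°)/X(36.7°) = sec 80.0° / sec 36.7° = cos 36.7° / cos 80.0° = 0.8018/0.1736 = 4.6172.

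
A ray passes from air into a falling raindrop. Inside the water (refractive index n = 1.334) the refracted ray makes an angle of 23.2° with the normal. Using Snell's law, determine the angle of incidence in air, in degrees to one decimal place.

Snell: sin θ_i = n · sin θ_r = 1.334 × sin 23.2° = 1.334 × 0.3939 = 0.5255.
θ_i = arcsin(0.5255) = 31.70°.

31.7°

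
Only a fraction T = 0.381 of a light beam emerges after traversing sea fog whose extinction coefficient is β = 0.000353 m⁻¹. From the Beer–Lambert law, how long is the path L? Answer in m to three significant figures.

2730 m

Beer–Lambert: T = exp(−βL) ⇒ L = −ln(T)/β = −ln(0.381)/0.000353 = 0.9650/0.000353 = 2734 m.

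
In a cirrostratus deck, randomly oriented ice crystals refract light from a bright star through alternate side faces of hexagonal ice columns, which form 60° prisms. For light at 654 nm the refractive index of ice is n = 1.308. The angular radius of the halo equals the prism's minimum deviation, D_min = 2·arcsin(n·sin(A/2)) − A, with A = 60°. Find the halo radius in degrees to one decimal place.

n·sin(A/2) = 1.308 × sin 30° = 1.308 × 0.5000 = 0.6540.
D_min = 2·arcsin(0.6540) − 60° = 2 × 40.844° − 60° = 21.688°.

21.7°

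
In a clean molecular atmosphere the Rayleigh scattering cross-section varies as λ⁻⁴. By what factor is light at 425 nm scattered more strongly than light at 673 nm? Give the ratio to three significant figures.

Rayleigh scattering ∝ λ⁻⁴, so the ratio of coefficients is the inverse fourth power of the wavelength ratio.
σ(425)/σ(673) = (673/425)⁴ = (1.5835)⁴ = 6.288.

6.29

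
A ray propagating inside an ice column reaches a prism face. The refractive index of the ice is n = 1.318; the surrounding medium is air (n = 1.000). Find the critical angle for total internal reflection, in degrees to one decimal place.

49.4°

sin θ_c = n_air / n = 1.000 / 1.318 = 0.7587.
θ_c = arcsin(0.7587) = 49.35°.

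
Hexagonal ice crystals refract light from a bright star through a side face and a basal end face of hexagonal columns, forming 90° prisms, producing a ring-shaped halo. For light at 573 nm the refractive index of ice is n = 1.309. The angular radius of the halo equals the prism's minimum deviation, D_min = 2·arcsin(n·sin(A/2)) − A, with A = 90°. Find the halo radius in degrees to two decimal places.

n·sin(A/2) = 1.309 × sin 45° = 1.309 × 0.7071 = 0.9256.
D_min = 2·arcsin(0.9256) − 90° = 2 × 67.759° − 90° = 45.519°.

45.52°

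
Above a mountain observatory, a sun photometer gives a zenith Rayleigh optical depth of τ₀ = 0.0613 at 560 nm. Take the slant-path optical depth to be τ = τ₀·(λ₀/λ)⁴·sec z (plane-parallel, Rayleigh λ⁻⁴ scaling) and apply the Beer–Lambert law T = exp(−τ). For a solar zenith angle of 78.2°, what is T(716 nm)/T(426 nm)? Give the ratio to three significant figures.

2.19

Airmass: sec 78.2° = 4.8901.
τ(716 nm) = 0.0613 × (560/716)⁴ × 4.8901 = 0.0613 × 0.3742 × 4.8901 = 0.1122.
τ(426 nm) = 0.0613 × (560/426)⁴ × 4.8901 = 0.0613 × 2.9862 × 4.8901 = 0.8951.
T(716)/T(426) = exp(τ_B − τ_A) = exp(0.7830) = 2.1880.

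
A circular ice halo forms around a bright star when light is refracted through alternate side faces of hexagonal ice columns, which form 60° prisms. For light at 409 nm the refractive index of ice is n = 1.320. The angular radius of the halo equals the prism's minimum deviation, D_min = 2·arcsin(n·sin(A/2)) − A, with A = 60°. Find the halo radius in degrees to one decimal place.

22.6°

n·sin(A/2) = 1.320 × sin 30° = 1.320 × 0.5000 = 0.6600.
D_min = 2·arcsin(0.6600) − 60° = 2 × 41.300° − 60° = 22.600°.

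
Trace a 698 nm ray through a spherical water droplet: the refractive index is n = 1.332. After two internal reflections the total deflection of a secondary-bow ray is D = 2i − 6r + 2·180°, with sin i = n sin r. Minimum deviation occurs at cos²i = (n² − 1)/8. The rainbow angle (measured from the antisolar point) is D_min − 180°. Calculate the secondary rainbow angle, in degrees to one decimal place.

cos²i = (1.77422 − 1)/8 = 0.09678; i = arccos(0.31109) = 71.875°.
sin r = sin 71.875°/1.332 = 0.71350; r = 45.520°.
D_min = 2·71.875° − 6·45.520° + 360° = 230.628°.
Rainbow angle = D_min − 180° = 50.628°.

50.6°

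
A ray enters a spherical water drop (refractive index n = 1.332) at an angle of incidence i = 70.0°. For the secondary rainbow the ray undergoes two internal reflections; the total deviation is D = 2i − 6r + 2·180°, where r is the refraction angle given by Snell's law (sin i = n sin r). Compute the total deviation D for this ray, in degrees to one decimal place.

230.8°

sin r = sin 70.0° / 1.332 = 0.9397/1.332 = 0.7055; r = 44.87°.
D = 2·70.0° − 6·44.87° + 2·180° = 140.00° − 269.21° + 360° = 230.79°.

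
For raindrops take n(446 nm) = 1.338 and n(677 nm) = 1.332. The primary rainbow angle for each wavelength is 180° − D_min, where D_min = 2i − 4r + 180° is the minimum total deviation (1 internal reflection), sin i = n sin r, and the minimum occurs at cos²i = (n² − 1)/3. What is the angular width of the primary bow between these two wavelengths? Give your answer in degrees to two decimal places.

0.87°

At 446 nm (n = 1.338): cos²i = 0.26341 → i = 59.120°, r = 39.899°, D_min = 138.643°, rainbow angle = 41.357°.
At 677 nm (n = 1.332): cos²i = 0.25807 → i = 59.469°, r = 40.290°, D_min = 137.776°, rainbow angle = 42.224°.
Angular width = |41.357° − 42.224°| = 0.867°.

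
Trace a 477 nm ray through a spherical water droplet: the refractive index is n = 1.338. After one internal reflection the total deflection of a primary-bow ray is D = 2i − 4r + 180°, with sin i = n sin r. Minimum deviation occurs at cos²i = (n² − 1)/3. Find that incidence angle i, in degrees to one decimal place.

cos²i = (1.338² − 1)/3 = (1.79024 − 1)/3 = 0.26341.
cos i = 0.51324, so i = 59.120°.

59.1°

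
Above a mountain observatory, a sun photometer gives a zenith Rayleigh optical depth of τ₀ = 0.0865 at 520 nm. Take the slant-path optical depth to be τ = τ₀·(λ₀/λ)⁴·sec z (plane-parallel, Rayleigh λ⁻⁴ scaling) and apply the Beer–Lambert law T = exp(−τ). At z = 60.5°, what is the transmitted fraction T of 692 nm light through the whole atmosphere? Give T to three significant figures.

sec 60.5° = 2.0308.
τ = 0.0865 × (520/692)⁴ × 2.0308 = 0.0865 × 0.3189 × 2.0308 = 0.0560.
T = exp(−0.0560) = 0.9455.

0.946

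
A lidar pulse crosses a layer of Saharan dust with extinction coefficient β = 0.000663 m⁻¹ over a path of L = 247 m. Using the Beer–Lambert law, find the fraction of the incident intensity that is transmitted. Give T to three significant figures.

0.849

τ = β·L = 0.000663 × 247 = 0.1638.
T = exp(−0.1638) = 0.8489.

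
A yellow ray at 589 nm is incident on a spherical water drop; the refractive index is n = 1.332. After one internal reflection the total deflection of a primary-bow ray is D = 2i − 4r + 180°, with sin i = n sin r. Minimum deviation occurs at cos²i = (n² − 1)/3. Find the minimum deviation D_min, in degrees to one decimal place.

cos²i = (1.77422 − 1)/3 = 0.25807; i = arccos(0.50801) = 59.469°.
sin r = sin 59.469°/1.332 = 0.64666; r = 40.290°.
D_min = 2·59.469° − 4·40.290° + 180° = 137.776°.

137.8°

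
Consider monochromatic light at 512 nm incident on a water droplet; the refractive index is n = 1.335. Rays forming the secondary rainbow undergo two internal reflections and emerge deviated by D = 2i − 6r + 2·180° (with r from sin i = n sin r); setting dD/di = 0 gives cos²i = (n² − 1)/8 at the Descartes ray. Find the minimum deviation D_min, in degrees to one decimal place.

231.4°

cos²i = (1.78222 − 1)/8 = 0.09778; i = arccos(0.31269) = 71.778°.
sin r = sin 71.778°/1.335 = 0.71150; r = 45.357°.
D_min = 2·71.778° − 6·45.357° + 360° = 231.414°.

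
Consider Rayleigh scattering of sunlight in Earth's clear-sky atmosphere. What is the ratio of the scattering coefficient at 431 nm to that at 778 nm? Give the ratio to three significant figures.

10.6

Rayleigh scattering ∝ λ⁻⁴, so the ratio of coefficients is the inverse fourth power of the wavelength ratio.
σ(431)/σ(778) = (778/431)⁴ = (1.8051)⁴ = 10.62.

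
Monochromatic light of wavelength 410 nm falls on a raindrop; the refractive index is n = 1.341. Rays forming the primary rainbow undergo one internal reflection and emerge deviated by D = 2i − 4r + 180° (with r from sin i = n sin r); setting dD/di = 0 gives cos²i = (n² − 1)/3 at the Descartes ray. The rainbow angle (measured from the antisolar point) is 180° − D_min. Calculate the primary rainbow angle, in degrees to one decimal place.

cos²i = (1.79828 − 1)/3 = 0.26609; i = arccos(0.51584) = 58.946°.
sin r = sin 58.946°/1.341 = 0.63884; r = 39.705°.
D_min = 2·58.946° − 4·39.705° + 180° = 139.071°.
Rainbow angle = 180° − D_min = 40.929°.

40.9°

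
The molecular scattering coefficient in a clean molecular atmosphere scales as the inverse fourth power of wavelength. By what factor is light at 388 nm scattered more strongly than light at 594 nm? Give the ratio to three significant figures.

5.49

Rayleigh scattering ∝ λ⁻⁴, so the ratio of coefficients is the inverse fourth power of the wavelength ratio.
σ(388)/σ(594) = (594/388)⁴ = (1.5309)⁴ = 5.493.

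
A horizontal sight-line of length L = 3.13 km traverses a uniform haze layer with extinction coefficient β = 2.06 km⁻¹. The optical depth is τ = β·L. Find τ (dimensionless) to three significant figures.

τ = β·L = 2.06 × 3.13 = 6.4478.

6.45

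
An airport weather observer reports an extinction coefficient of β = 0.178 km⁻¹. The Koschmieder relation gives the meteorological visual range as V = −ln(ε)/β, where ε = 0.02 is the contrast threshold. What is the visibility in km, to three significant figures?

22.0 km

V = −ln(0.02) / 0.178 = 3.912 / 0.178 = 21.9777 km.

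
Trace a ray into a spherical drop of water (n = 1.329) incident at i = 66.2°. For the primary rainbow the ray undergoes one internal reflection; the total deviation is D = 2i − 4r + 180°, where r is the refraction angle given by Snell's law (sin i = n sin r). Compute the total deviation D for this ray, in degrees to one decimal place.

138.4°

sin r = sin 66.2° / 1.329 = 0.9150/1.329 = 0.6885; r = 43.51°.
D = 2·66.2° − 4·43.51° + 180° = 132.40° − 174.03° + 180° = 138.37°.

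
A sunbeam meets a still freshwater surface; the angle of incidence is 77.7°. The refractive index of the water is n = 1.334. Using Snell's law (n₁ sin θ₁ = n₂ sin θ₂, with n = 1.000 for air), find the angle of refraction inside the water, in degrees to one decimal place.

47.1°

Snell: sin θ_r = sin θ_i / n = sin 77.7° / 1.334 = 0.9770 / 1.334 = 0.7324.
θ_r = arcsin(0.7324) = 47.09°.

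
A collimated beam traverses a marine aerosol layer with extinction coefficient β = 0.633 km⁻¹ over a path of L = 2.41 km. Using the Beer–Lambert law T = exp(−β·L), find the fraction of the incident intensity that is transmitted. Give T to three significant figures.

τ = β·L = 0.633 × 2.41 = 1.5255.
T = exp(−1.5255) = 0.2175.

0.218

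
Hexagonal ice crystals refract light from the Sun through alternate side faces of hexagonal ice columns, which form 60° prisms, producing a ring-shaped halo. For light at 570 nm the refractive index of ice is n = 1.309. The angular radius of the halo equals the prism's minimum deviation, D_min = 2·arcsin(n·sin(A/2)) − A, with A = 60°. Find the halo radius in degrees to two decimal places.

21.76°

n·sin(A/2) = 1.309 × sin 30° = 1.309 × 0.5000 = 0.6545.
D_min = 2·arcsin(0.6545) − 60° = 2 × 40.882° − 60° = 21.763°.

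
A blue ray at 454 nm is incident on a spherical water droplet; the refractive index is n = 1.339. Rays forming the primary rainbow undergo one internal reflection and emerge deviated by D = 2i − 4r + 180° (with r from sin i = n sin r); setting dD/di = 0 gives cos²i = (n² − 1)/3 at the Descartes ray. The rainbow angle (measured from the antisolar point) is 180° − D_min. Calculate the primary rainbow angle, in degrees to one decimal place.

41.2°

cos²i = (1.79292 − 1)/3 = 0.26431; i = arccos(0.51411) = 59.062°.
sin r = sin 59.062°/1.339 = 0.64057; r = 39.834°.
D_min = 2·59.062° − 4·39.834° + 180° = 138.786°.
Rainbow angle = 180° − D_min = 41.214°.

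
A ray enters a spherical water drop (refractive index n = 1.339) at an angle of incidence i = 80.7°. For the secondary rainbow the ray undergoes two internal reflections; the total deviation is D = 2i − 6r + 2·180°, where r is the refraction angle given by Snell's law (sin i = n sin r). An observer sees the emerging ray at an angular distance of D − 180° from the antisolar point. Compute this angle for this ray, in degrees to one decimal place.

sin r = sin 80.7° / 1.339 = 0.9869/1.339 = 0.7370; r = 47.48°.
D = 2·80.7° − 6·47.48° + 2·180° = 161.40° − 284.86° + 360° = 236.54°.
Angle from antisolar point = D − 180° = 56.54°.

56.5°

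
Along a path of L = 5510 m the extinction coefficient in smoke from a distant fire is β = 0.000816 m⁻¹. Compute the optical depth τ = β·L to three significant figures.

4.50

τ = β·L = 0.000816 × 5510 = 4.4962.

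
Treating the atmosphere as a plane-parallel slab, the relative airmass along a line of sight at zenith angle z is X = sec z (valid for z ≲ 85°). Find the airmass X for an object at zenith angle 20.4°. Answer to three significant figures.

1.07

X = sec z = 1/cos 20.4° = 1/0.9373 = 1.0669.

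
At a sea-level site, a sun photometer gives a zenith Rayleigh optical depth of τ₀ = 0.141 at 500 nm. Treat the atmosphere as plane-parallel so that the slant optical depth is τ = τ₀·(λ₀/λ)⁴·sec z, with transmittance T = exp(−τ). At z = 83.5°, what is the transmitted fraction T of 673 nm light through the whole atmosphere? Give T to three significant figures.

sec 83.5° = 8.8337.
τ = 0.141 × (500/673)⁴ × 8.8337 = 0.141 × 0.3047 × 8.8337 = 0.3795.
T = exp(−0.3795) = 0.6842.

0.684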